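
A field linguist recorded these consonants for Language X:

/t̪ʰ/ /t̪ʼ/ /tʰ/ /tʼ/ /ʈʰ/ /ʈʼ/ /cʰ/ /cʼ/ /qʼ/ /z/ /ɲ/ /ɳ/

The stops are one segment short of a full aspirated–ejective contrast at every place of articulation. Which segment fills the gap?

place of articulation  aspirated  ejective
dental            t̪ʰ       t̪ʼ     
alveolar          tʰ        tʼ      
retroflex         ʈʰ        ʈʼ      
palatal           cʰ        cʼ      
uvular            —         qʼ      
The uvular row has no aspirated member, so the gap is the aspirated uvular stop /qʰ/.

/qʰ/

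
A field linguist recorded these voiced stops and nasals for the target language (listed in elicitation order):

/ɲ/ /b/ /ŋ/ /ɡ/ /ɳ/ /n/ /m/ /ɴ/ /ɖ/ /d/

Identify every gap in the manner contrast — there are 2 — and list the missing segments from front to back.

/ɟ/, /ɢ/

place of articulation  oral stop  nasal   
bilabial          b         m       
alveolar          d         n       
retroflex         ɖ         ɳ       
palatal           —         ɲ       
velar             ɡ         ŋ       
uvular            —         ɴ       
Gaps, from front to back: palatal lacks oral stop (/ɟ/); uvular lacks oral stop (/ɢ/).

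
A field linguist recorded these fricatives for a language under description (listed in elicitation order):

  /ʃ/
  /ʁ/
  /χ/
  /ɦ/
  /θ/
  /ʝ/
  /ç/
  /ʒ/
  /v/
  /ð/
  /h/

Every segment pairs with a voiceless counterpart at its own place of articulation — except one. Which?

/v/

Dental: /θ/ ~ /ð/
Postalveolar: /ʃ/ ~ /ʒ/
Palatal: /ç/ ~ /ʝ/
Uvular: /χ/ ~ /ʁ/
Glottal: /h/ ~ /ɦ/
Labiodental: only /v/ (voiced); no voiceless partner.
So /v/ is the unpaired segment.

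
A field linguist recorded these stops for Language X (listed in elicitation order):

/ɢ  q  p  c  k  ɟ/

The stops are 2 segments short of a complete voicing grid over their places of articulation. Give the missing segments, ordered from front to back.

place of articulation  voiceless  voiced  
bilabial          p         —       
palatal           c         ɟ       
velar             k         —       
uvular            q         ɢ       
Gaps, from front to back: bilabial lacks voiced (/b/); velar lacks voiced (/ɡ/).

/b/, /ɡ/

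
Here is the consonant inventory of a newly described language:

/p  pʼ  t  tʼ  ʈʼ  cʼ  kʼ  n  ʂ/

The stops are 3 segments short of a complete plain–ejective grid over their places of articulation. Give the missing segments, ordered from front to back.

place of articulation  plain     ejective
bilabial          p         pʼ      
alveolar          t         tʼ      
retroflex         —         ʈʼ      
palatal           —         cʼ      
velar             —         kʼ      
Gaps, from front to back: retroflex lacks plain (/ʈ/); palatal lacks plain (/c/); velar lacks plain (/k/).

/ʈ/, /c/, /k/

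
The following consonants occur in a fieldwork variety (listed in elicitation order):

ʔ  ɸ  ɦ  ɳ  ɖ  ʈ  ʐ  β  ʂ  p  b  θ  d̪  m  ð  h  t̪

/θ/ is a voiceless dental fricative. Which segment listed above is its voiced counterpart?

/ð/

The voiced counterpart is a voiced dental fricative — in this inventory, /ð/.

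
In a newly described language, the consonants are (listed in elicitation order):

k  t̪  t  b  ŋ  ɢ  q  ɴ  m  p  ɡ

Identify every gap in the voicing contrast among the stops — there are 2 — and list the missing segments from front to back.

/d̪/, /d/

place of articulation  voiceless  voiced  
bilabial          p         b       
dental            t̪        —       
alveolar          t         —       
velar             k         ɡ       
uvular            q         ɢ       
Gaps, from front to back: dental lacks voiced (/d̪/); alveolar lacks voiced (/d/).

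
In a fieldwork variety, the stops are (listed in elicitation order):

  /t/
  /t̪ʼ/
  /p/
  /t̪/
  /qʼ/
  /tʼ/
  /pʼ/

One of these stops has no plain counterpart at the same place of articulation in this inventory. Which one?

Bilabial: /p/ ~ /pʼ/
Dental: /t̪/ ~ /t̪ʼ/
Alveolar: /t/ ~ /tʼ/
Uvular: only /qʼ/ (ejective); no plain partner.
So /qʼ/ is the unpaired segment.

/qʼ/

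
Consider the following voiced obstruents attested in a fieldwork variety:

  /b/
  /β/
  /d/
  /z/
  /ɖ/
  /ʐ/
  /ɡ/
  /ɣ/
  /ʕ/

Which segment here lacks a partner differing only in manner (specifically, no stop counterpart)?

/ʕ/

Bilabial: /b/ ~ /β/
Alveolar: /d/ ~ /z/
Retroflex: /ɖ/ ~ /ʐ/
Velar: /ɡ/ ~ /ɣ/
Pharyngeal: only /ʕ/ (fricative); no stop partner.
So /ʕ/ is the unpaired segment.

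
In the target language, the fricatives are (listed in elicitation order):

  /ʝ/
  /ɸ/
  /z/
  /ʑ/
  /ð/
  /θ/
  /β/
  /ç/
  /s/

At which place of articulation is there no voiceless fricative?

bilabial: voiceless /ɸ/, voiced /β/.
dental: voiceless /θ/, voiced /ð/.
alveolar: voiceless /s/, voiced /z/.
alveolo-palatal: voiceless —, voiced /ʑ/.
palatal: voiceless /ç/, voiced /ʝ/.
Every place of articulation has a voiceless member except alveolo-palatal, where /ɕ/ would be expected.

alveolo-palatal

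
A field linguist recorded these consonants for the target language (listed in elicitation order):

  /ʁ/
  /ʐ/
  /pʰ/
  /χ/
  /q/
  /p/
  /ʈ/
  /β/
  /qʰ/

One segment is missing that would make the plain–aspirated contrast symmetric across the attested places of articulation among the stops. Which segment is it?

bilabial: plain /p/, aspirated /pʰ/.
retroflex: plain /ʈ/, aspirated —.
uvular: plain /q/, aspirated /qʰ/.
The retroflex row has no aspirated member, so the gap is the aspirated retroflex stop /ʈʰ/.

/ʈʰ/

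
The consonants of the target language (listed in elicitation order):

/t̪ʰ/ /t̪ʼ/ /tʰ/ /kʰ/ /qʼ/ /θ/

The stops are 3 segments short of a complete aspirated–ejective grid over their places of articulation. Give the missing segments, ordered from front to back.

Aspirated: /t̪ʰ/ (dental), /tʰ/ (alveolar), /kʰ/ (velar).
Ejective: /t̪ʼ/ (dental), /qʼ/ (uvular).
Gaps, from front to back: alveolar lacks ejective (/tʼ/); velar lacks ejective (/kʼ/); uvular lacks aspirated (/qʰ/).

/tʼ/, /kʼ/, /qʰ/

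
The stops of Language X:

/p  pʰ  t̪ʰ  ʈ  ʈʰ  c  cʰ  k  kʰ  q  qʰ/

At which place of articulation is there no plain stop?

dental

Plain: /p/ (bilabial), /ʈ/ (retroflex), /c/ (palatal), /k/ (velar), /q/ (uvular).
Aspirated: /pʰ/ (bilabial), /t̪ʰ/ (dental), /ʈʰ/ (retroflex), /cʰ/ (palatal), /kʰ/ (velar), /qʰ/ (uvular).
Every place of articulation has a plain member except dental, where /t̪/ would be expected.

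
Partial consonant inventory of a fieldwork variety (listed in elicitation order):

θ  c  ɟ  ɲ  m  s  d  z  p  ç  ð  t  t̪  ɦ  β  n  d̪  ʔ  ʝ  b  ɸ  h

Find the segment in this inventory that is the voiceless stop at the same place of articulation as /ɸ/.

/ɸ/ is a voiceless bilabial fricative.
The voiceless stop at the same place is a voiceless bilabial stop — in this inventory, /p/.

/p/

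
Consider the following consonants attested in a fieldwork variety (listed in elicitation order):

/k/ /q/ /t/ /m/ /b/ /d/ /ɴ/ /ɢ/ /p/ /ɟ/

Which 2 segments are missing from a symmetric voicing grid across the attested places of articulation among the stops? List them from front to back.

/c/, /ɡ/

Voiceless: /p/ (bilabial), /t/ (alveolar), /k/ (velar), /q/ (uvular).
Voiced: /b/ (bilabial), /d/ (alveolar), /ɟ/ (palatal), /ɢ/ (uvular).
Gaps, from front to back: palatal lacks voiceless (/c/); velar lacks voiced (/ɡ/).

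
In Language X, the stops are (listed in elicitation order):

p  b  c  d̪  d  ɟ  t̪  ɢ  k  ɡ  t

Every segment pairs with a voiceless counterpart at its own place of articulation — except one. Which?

Bilabial: /p/ ~ /b/
Dental: /t̪/ ~ /d̪/
Alveolar: /t/ ~ /d/
Palatal: /c/ ~ /ɟ/
Velar: /k/ ~ /ɡ/
Uvular: only /ɢ/ (voiced); no voiceless partner.
So /ɢ/ is the unpaired segment.

/ɢ/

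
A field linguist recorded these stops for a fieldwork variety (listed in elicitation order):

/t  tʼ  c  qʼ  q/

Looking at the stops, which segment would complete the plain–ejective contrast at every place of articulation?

place of articulation  plain     ejective
alveolar          t         tʼ      
palatal           c         —       
uvular            q         qʼ      
The palatal row has no ejective member, so the gap is the ejective palatal stop /cʼ/.

/cʼ/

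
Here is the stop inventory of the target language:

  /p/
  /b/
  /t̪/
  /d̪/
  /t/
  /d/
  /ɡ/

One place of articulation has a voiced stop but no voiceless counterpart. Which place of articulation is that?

velar

bilabial: voiceless /p/, voiced /b/.
dental: voiceless /t̪/, voiced /d̪/.
alveolar: voiceless /t/, voiced /d/.
velar: voiceless —, voiced /ɡ/.
Every place of articulation has a voiceless member except velar, where /k/ would be expected.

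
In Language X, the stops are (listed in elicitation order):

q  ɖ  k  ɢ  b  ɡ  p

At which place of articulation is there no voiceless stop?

retroflex

bilabial: voiceless /p/, voiced /b/.
retroflex: voiceless —, voiced /ɖ/.
velar: voiceless /k/, voiced /ɡ/.
uvular: voiceless /q/, voiced /ɢ/.
Every place of articulation has a voiceless member except retroflex, where /ʈ/ would be expected.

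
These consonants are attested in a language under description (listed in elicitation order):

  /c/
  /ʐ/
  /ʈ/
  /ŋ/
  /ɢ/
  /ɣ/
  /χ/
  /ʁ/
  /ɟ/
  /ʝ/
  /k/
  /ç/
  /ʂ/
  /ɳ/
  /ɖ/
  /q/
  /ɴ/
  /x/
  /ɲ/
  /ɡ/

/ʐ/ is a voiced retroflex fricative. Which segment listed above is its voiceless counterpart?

/ʂ/

The voiceless counterpart is a voiceless retroflex fricative — in this inventory, /ʂ/.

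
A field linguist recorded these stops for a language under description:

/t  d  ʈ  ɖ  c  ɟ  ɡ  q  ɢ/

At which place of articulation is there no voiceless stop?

place of articulation  voiceless  voiced  
alveolar          t         d       
retroflex         ʈ         ɖ       
palatal           c         ɟ       
velar             —         ɡ       
uvular            q         ɢ       
Every place of articulation has a voiceless member except velar, where /k/ would be expected.

velar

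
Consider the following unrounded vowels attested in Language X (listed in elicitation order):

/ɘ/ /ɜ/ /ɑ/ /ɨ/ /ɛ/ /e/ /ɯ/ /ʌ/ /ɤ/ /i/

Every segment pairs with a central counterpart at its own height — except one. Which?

/ɑ/

High: /i/ ~ /ɨ/ ~ /ɯ/
High-mid: /e/ ~ /ɘ/ ~ /ɤ/
Low-mid: /ɛ/ ~ /ɜ/ ~ /ʌ/
Low: only /ɑ/ (back); no central partner.
So /ɑ/ is the unpaired segment.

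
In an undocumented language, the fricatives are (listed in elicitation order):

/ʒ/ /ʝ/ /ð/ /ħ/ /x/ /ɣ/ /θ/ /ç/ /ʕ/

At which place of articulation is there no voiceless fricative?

postalveolar

Voiceless: /θ/ (dental), /ç/ (palatal), /x/ (velar), /ħ/ (pharyngeal).
Voiced: /ð/ (dental), /ʒ/ (postalveolar), /ʝ/ (palatal), /ɣ/ (velar), /ʕ/ (pharyngeal).
Every place of articulation has a voiceless member except postalveolar, where /ʃ/ would be expected.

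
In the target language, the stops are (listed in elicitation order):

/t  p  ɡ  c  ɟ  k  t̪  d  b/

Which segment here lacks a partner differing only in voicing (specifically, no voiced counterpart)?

Bilabial: /p/ ~ /b/
Alveolar: /t/ ~ /d/
Palatal: /c/ ~ /ɟ/
Velar: /k/ ~ /ɡ/
Dental: only /t̪/ (voiceless); no voiced partner.
So /t̪/ is the unpaired segment.

/t̪/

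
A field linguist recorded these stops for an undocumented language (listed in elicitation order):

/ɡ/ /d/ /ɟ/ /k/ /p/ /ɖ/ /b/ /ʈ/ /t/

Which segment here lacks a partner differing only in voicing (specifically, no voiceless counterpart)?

Bilabial: /p/ ~ /b/
Alveolar: /t/ ~ /d/
Retroflex: /ʈ/ ~ /ɖ/
Velar: /k/ ~ /ɡ/
Palatal: only /ɟ/ (voiced); no voiceless partner.
So /ɟ/ is the unpaired segment.

/ɟ/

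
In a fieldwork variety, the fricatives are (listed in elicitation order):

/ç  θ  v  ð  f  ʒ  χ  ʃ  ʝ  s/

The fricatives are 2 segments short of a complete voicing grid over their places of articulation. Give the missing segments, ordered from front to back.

/z/, /ʁ/

labiodental: voiceless /f/, voiced /v/.
dental: voiceless /θ/, voiced /ð/.
alveolar: voiceless /s/, voiced —.
postalveolar: voiceless /ʃ/, voiced /ʒ/.
palatal: voiceless /ç/, voiced /ʝ/.
uvular: voiceless /χ/, voiced —.
Gaps, from front to back: alveolar lacks voiced (/z/); uvular lacks voiced (/ʁ/).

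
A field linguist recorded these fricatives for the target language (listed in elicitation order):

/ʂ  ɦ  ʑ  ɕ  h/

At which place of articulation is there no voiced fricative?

place of articulation  voiceless  voiced  
retroflex         ʂ         —       
alveolo-palatal   ɕ         ʑ       
glottal           h         ɦ       
Every place of articulation has a voiced member except retroflex, where /ʐ/ would be expected.

retroflex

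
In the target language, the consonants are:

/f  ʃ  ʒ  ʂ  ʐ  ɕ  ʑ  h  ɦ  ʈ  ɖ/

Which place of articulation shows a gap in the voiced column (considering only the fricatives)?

labiodental

Voiceless: /f/ (labiodental), /ʃ/ (postalveolar), /ʂ/ (retroflex), /ɕ/ (alveolo-palatal), /h/ (glottal).
Voiced: /ʒ/ (postalveolar), /ʐ/ (retroflex), /ʑ/ (alveolo-palatal), /ɦ/ (glottal).
Every place of articulation has a voiced member except labiodental, where /v/ would be expected.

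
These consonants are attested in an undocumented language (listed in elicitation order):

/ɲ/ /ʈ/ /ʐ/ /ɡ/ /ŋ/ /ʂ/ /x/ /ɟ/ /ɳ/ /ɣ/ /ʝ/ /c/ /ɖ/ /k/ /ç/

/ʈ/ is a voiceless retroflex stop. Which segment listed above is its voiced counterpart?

The voiced counterpart is a voiced retroflex stop — in this inventory, /ɖ/.

/ɖ/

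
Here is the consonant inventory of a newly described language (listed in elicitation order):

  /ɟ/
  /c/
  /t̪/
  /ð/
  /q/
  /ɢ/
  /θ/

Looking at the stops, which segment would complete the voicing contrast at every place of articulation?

place of articulation  voiceless  voiced  
dental            t̪        —       
palatal           c         ɟ       
uvular            q         ɢ       
The dental row has no voiced member, so the gap is the voiced dental stop /d̪/.

/d̪/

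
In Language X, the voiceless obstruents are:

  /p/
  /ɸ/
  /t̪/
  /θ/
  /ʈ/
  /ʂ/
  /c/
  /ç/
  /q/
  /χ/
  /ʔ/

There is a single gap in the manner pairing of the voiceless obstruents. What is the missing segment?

/h/

Stop: /p/ (bilabial), /t̪/ (dental), /ʈ/ (retroflex), /c/ (palatal), /q/ (uvular), /ʔ/ (glottal).
Fricative: /ɸ/ (bilabial), /θ/ (dental), /ʂ/ (retroflex), /ç/ (palatal), /χ/ (uvular).
The glottal row has no fricative member, so the gap is the glottal fricative /h/.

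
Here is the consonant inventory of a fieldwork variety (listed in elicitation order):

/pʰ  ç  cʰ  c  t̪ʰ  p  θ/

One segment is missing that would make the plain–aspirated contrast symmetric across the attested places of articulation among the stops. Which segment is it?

/t̪/

bilabial: plain /p/, aspirated /pʰ/.
dental: plain —, aspirated /t̪ʰ/.
palatal: plain /c/, aspirated /cʰ/.
The dental row has no plain member, so the gap is the plain dental stop /t̪/.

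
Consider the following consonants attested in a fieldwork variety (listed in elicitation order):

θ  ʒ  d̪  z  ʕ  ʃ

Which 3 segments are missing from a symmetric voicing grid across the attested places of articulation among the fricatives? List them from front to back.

/ð/, /s/, /ħ/

Voiceless: /θ/ (dental), /ʃ/ (postalveolar).
Voiced: /z/ (alveolar), /ʒ/ (postalveolar), /ʕ/ (pharyngeal).
Gaps, from front to back: dental lacks voiced (/ð/); alveolar lacks voiceless (/s/); pharyngeal lacks voiceless (/ħ/).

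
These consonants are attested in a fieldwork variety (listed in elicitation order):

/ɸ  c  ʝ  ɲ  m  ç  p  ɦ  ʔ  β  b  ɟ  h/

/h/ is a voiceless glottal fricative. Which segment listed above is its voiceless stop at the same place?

/ʔ/

The voiceless stop at the same place is a voiceless glottal stop — in this inventory, /ʔ/.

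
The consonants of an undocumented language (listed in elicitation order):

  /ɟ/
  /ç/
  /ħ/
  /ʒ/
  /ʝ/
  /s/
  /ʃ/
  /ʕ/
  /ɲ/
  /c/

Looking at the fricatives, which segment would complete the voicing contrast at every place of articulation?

/z/

alveolar: voiceless /s/, voiced —.
postalveolar: voiceless /ʃ/, voiced /ʒ/.
palatal: voiceless /ç/, voiced /ʝ/.
pharyngeal: voiceless /ħ/, voiced /ʕ/.
The alveolar row has no voiced member, so the gap is the voiced alveolar fricative /z/.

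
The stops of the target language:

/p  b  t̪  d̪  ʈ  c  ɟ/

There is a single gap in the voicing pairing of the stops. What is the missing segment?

Voiceless: /p/ (bilabial), /t̪/ (dental), /ʈ/ (retroflex), /c/ (palatal).
Voiced: /b/ (bilabial), /d̪/ (dental), /ɟ/ (palatal).
The retroflex row has no voiced member, so the gap is the voiced retroflex stop /ɖ/.

/ɖ/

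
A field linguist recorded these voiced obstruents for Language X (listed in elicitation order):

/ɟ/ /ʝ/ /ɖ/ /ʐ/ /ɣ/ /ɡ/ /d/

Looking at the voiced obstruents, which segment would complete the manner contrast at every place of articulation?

place of articulation  stop      fricative
alveolar          d         —       
retroflex         ɖ         ʐ       
palatal           ɟ         ʝ       
velar             ɡ         ɣ       
The alveolar row has no fricative member, so the gap is the alveolar fricative /z/.

/z/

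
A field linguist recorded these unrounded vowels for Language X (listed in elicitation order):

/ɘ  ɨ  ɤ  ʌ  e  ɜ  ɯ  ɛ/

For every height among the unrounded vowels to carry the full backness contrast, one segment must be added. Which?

/i/

height            front     central   back    
high              —         ɨ         ɯ       
high-mid          e         ɘ         ɤ       
low-mid           ɛ         ɜ         ʌ       
The high row has no front member, so the gap is the high front unrounded vowel /i/.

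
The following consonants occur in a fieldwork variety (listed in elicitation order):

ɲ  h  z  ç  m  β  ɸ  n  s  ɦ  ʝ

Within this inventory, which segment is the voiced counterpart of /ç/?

/ʝ/

/ç/ is a voiceless palatal fricative.
The voiced counterpart is a voiced palatal fricative — in this inventory, /ʝ/.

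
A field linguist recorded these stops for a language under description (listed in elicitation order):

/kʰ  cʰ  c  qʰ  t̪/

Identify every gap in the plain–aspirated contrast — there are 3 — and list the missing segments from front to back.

/t̪ʰ/, /k/, /q/

place of articulation  plain     aspirated
dental            t̪        —       
palatal           c         cʰ      
velar             —         kʰ      
uvular            —         qʰ      
Gaps, from front to back: dental lacks aspirated (/t̪ʰ/); velar lacks plain (/k/); uvular lacks plain (/q/).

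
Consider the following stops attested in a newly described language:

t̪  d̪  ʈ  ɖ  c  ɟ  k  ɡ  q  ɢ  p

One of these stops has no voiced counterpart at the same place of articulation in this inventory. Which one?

/p/

Dental: /t̪/ ~ /d̪/
Retroflex: /ʈ/ ~ /ɖ/
Palatal: /c/ ~ /ɟ/
Velar: /k/ ~ /ɡ/
Uvular: /q/ ~ /ɢ/
Bilabial: only /p/ (voiceless); no voiced partner.
So /p/ is the unpaired segment.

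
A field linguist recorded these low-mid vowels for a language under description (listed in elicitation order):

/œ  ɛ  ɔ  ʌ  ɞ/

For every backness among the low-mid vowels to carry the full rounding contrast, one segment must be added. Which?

front: unrounded /ɛ/, rounded /œ/.
central: unrounded —, rounded /ɞ/.
back: unrounded /ʌ/, rounded /ɔ/.
The central row has no unrounded member, so the gap is the central unrounded vowel /ɜ/.

/ɜ/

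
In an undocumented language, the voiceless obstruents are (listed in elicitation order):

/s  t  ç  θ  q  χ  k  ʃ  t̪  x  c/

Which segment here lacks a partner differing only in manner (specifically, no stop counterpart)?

/ʃ/

Dental: /t̪/ ~ /θ/
Alveolar: /t/ ~ /s/
Palatal: /c/ ~ /ç/
Velar: /k/ ~ /x/
Uvular: /q/ ~ /χ/
Postalveolar: only /ʃ/ (fricative); no stop partner.
So /ʃ/ is the unpaired segment.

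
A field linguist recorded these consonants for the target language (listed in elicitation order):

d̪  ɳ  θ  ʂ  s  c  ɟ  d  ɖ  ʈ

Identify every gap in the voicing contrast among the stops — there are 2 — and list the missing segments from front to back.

dental: voiceless —, voiced /d̪/.
alveolar: voiceless —, voiced /d/.
retroflex: voiceless /ʈ/, voiced /ɖ/.
palatal: voiceless /c/, voiced /ɟ/.
Gaps, from front to back: dental lacks voiceless (/t̪/); alveolar lacks voiceless (/t/).

/t̪/, /t/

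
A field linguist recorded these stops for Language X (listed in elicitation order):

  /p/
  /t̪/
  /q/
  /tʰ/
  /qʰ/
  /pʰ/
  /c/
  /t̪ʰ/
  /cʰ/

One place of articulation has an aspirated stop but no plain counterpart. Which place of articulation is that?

place of articulation  plain     aspirated
bilabial          p         pʰ      
dental            t̪        t̪ʰ     
alveolar          —         tʰ      
palatal           c         cʰ      
uvular            q         qʰ      
Every place of articulation has a plain member except alveolar, where /t/ would be expected.

alveolar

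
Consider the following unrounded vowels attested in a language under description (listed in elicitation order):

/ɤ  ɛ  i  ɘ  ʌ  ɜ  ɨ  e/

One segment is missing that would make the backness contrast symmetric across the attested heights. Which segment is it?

/ɯ/

Front: /i/ (high), /e/ (high-mid), /ɛ/ (low-mid).
Central: /ɨ/ (high), /ɘ/ (high-mid), /ɜ/ (low-mid).
Back: /ɤ/ (high-mid), /ʌ/ (low-mid).
The high row has no back member, so the gap is the high back unrounded vowel /ɯ/.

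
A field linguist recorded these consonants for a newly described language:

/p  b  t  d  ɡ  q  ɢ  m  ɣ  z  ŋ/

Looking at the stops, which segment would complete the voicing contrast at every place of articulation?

place of articulation  voiceless  voiced  
bilabial          p         b       
alveolar          t         d       
velar             —         ɡ       
uvular            q         ɢ       
The velar row has no voiceless member, so the gap is the voiceless velar stop /k/.

/k/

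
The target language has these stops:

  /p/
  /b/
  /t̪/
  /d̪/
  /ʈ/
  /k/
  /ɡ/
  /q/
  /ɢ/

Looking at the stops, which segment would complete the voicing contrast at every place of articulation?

place of articulation  voiceless  voiced  
bilabial          p         b       
dental            t̪        d̪      
retroflex         ʈ         —       
velar             k         ɡ       
uvular            q         ɢ       
The retroflex row has no voiced member, so the gap is the voiced retroflex stop /ɖ/.

/ɖ/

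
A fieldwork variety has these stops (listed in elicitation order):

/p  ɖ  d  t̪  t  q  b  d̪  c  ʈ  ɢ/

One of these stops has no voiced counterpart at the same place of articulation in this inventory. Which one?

/c/

Bilabial: /p/ ~ /b/
Dental: /t̪/ ~ /d̪/
Alveolar: /t/ ~ /d/
Retroflex: /ʈ/ ~ /ɖ/
Uvular: /q/ ~ /ɢ/
Palatal: only /c/ (voiceless); no voiced partner.
So /c/ is the unpaired segment.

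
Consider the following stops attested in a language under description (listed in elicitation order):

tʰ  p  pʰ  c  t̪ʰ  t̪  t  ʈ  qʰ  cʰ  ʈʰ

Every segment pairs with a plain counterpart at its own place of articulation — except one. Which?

/qʰ/

Bilabial: /p/ ~ /pʰ/
Dental: /t̪/ ~ /t̪ʰ/
Alveolar: /t/ ~ /tʰ/
Retroflex: /ʈ/ ~ /ʈʰ/
Palatal: /c/ ~ /cʰ/
Uvular: only /qʰ/ (aspirated); no plain partner.
So /qʰ/ is the unpaired segment.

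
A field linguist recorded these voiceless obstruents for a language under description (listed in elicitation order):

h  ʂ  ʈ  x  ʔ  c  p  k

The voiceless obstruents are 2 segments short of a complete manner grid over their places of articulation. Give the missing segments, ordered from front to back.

place of articulation  stop      fricative
bilabial          p         —       
retroflex         ʈ         ʂ       
palatal           c         —       
velar             k         x       
glottal           ʔ         h       
Gaps, from front to back: bilabial lacks fricative (/ɸ/); palatal lacks fricative (/ç/).

/ɸ/, /ç/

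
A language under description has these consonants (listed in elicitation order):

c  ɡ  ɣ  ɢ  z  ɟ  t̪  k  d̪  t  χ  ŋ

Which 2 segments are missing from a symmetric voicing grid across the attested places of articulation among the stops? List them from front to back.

place of articulation  voiceless  voiced  
dental            t̪        d̪      
alveolar          t         —       
palatal           c         ɟ       
velar             k         ɡ       
uvular            —         ɢ       
Gaps, from front to back: alveolar lacks voiced (/d/); uvular lacks voiceless (/q/).

/d/, /q/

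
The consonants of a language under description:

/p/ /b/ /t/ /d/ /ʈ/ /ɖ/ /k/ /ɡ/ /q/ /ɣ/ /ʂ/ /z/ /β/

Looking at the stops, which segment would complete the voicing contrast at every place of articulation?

/ɢ/

bilabial: voiceless /p/, voiced /b/.
alveolar: voiceless /t/, voiced /d/.
retroflex: voiceless /ʈ/, voiced /ɖ/.
velar: voiceless /k/, voiced /ɡ/.
uvular: voiceless /q/, voiced —.
The uvular row has no voiced member, so the gap is the voiced uvular stop /ɢ/.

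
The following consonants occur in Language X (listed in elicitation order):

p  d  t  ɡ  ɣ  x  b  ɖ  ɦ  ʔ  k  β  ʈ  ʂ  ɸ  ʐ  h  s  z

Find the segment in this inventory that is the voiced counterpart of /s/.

/s/ is a voiceless alveolar fricative.
The voiced counterpart is a voiced alveolar fricative — in this inventory, /z/.

/z/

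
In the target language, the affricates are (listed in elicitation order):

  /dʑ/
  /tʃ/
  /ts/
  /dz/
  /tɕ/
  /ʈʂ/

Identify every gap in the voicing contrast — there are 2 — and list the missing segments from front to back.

/dʒ/, /ɖʐ/

Voiceless: /ts/ (alveolar), /tʃ/ (postalveolar), /ʈʂ/ (retroflex), /tɕ/ (alveolo-palatal).
Voiced: /dz/ (alveolar), /dʑ/ (alveolo-palatal).
Gaps, from front to back: postalveolar lacks voiced (/dʒ/); retroflex lacks voiced (/ɖʐ/).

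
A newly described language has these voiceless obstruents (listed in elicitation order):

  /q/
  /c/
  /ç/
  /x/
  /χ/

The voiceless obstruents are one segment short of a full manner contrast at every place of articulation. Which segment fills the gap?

/k/

place of articulation  stop      fricative
palatal           c         ç       
velar             —         x       
uvular            q         χ       
The velar row has no stop member, so the gap is the velar stop /k/.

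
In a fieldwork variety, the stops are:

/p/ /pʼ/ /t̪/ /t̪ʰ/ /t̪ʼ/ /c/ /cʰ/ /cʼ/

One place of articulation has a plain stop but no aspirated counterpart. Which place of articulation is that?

bilabial

Plain: /p/ (bilabial), /t̪/ (dental), /c/ (palatal).
Aspirated: /t̪ʰ/ (dental), /cʰ/ (palatal).
Ejective: /pʼ/ (bilabial), /t̪ʼ/ (dental), /cʼ/ (palatal).
Every place of articulation has an aspirated member except bilabial, where /pʰ/ would be expected.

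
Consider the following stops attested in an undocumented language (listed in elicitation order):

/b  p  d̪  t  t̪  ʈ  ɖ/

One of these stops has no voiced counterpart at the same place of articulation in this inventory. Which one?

/t/

Bilabial: /p/ ~ /b/
Dental: /t̪/ ~ /d̪/
Retroflex: /ʈ/ ~ /ɖ/
Alveolar: only /t/ (voiceless); no voiced partner.
So /t/ is the unpaired segment.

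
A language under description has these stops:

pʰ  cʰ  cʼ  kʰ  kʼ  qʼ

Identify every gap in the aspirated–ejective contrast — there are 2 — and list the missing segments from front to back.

bilabial: aspirated /pʰ/, ejective —.
palatal: aspirated /cʰ/, ejective /cʼ/.
velar: aspirated /kʰ/, ejective /kʼ/.
uvular: aspirated —, ejective /qʼ/.
Gaps, from front to back: bilabial lacks ejective (/pʼ/); uvular lacks aspirated (/qʰ/).

/pʼ/, /qʰ/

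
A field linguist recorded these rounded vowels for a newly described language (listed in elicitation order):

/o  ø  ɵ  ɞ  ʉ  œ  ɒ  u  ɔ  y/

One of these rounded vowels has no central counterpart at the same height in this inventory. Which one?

High: /y/ ~ /ʉ/ ~ /u/
High-mid: /ø/ ~ /ɵ/ ~ /o/
Low-mid: /œ/ ~ /ɞ/ ~ /ɔ/
Low: only /ɒ/ (back); no central partner.
So /ɒ/ is the unpaired segment.

/ɒ/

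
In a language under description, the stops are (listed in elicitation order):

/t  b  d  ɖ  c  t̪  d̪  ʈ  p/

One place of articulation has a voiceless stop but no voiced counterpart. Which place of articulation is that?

bilabial: voiceless /p/, voiced /b/.
dental: voiceless /t̪/, voiced /d̪/.
alveolar: voiceless /t/, voiced /d/.
retroflex: voiceless /ʈ/, voiced /ɖ/.
palatal: voiceless /c/, voiced —.
Every place of articulation has a voiced member except palatal, where /ɟ/ would be expected.

palatal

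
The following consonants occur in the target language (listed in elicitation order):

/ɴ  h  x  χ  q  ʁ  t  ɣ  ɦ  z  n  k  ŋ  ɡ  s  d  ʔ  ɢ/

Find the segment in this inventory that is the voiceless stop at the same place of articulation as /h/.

/ʔ/

/h/ is a voiceless glottal fricative.
The voiceless stop at the same place is a voiceless glottal stop — in this inventory, /ʔ/.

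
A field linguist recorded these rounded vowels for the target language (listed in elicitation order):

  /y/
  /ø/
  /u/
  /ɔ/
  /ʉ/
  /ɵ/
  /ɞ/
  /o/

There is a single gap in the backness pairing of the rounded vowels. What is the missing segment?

/œ/

height            front     central   back    
high              y         ʉ         u       
high-mid          ø         ɵ         o       
low-mid           —         ɞ         ɔ       
The low-mid row has no front member, so the gap is the low-mid front rounded vowel /œ/.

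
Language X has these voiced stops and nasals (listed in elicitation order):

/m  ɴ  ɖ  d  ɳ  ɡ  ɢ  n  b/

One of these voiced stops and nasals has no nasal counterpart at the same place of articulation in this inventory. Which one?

/ɡ/

Bilabial: /b/ ~ /m/
Alveolar: /d/ ~ /n/
Retroflex: /ɖ/ ~ /ɳ/
Uvular: /ɢ/ ~ /ɴ/
Velar: only /ɡ/ (oral stop); no nasal partner.
So /ɡ/ is the unpaired segment.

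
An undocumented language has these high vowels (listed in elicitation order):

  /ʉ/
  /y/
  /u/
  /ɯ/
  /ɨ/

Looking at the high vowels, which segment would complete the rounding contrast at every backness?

/i/

front: unrounded —, rounded /y/.
central: unrounded /ɨ/, rounded /ʉ/.
back: unrounded /ɯ/, rounded /u/.
The front row has no unrounded member, so the gap is the front unrounded vowel /i/.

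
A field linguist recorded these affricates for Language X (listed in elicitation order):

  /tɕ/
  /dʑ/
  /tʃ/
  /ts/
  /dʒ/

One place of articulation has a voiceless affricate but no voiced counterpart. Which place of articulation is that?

alveolar

Voiceless: /ts/ (alveolar), /tʃ/ (postalveolar), /tɕ/ (alveolo-palatal).
Voiced: /dʒ/ (postalveolar), /dʑ/ (alveolo-palatal).
Every place of articulation has a voiced member except alveolar, where /dz/ would be expected.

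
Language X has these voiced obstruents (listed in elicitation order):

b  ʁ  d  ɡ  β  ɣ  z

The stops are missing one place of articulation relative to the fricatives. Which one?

Stop: /b/ (bilabial), /d/ (alveolar), /ɡ/ (velar).
Fricative: /β/ (bilabial), /z/ (alveolar), /ɣ/ (velar), /ʁ/ (uvular).
Every place of articulation has a stop member except uvular, where /ɢ/ would be expected.

uvular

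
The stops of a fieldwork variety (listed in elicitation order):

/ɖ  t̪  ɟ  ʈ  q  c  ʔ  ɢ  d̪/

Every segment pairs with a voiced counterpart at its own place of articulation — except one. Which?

Dental: /t̪/ ~ /d̪/
Retroflex: /ʈ/ ~ /ɖ/
Palatal: /c/ ~ /ɟ/
Uvular: /q/ ~ /ɢ/
Glottal: only /ʔ/ (voiceless); no voiced partner.
So /ʔ/ is the unpaired segment.

/ʔ/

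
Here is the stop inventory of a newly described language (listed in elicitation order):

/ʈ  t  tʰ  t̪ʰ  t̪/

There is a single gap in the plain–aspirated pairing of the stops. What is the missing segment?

dental: plain /t̪/, aspirated /t̪ʰ/.
alveolar: plain /t/, aspirated /tʰ/.
retroflex: plain /ʈ/, aspirated —.
The retroflex row has no aspirated member, so the gap is the aspirated retroflex stop /ʈʰ/.

/ʈʰ/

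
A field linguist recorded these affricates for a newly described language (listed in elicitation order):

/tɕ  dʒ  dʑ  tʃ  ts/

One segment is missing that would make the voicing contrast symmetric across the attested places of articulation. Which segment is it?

alveolar: voiceless /ts/, voiced —.
postalveolar: voiceless /tʃ/, voiced /dʒ/.
alveolo-palatal: voiceless /tɕ/, voiced /dʑ/.
The alveolar row has no voiced member, so the gap is the voiced alveolar affricate /dz/.

/dz/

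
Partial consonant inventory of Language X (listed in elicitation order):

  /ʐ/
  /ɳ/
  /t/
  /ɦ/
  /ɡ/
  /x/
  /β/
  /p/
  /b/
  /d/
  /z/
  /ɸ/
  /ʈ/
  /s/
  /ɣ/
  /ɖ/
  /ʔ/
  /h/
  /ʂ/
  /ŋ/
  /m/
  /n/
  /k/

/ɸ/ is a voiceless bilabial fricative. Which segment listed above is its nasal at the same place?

/m/

The nasal at the same place is a bilabial nasal — in this inventory, /m/.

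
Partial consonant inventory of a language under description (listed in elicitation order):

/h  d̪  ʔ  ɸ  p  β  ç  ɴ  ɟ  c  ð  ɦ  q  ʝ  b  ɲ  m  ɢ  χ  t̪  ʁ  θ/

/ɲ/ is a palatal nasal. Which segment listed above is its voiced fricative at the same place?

/ʝ/

The voiced fricative at the same place is a voiced palatal fricative — in this inventory, /ʝ/.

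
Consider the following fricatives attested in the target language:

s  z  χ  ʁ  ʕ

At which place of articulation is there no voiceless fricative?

alveolar: voiceless /s/, voiced /z/.
uvular: voiceless /χ/, voiced /ʁ/.
pharyngeal: voiceless —, voiced /ʕ/.
Every place of articulation has a voiceless member except pharyngeal, where /ħ/ would be expected.

pharyngeal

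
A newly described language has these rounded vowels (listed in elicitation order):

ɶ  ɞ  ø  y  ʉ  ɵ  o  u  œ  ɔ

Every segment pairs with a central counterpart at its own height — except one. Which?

High: /y/ ~ /ʉ/ ~ /u/
High-mid: /ø/ ~ /ɵ/ ~ /o/
Low-mid: /œ/ ~ /ɞ/ ~ /ɔ/
Low: only /ɶ/ (front); no central partner.
So /ɶ/ is the unpaired segment.

/ɶ/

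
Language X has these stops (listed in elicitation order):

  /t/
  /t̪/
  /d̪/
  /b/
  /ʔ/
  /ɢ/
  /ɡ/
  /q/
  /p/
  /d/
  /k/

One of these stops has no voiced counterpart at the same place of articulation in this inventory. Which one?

Bilabial: /p/ ~ /b/
Dental: /t̪/ ~ /d̪/
Alveolar: /t/ ~ /d/
Velar: /k/ ~ /ɡ/
Uvular: /q/ ~ /ɢ/
Glottal: only /ʔ/ (voiceless); no voiced partner.
So /ʔ/ is the unpaired segment.

/ʔ/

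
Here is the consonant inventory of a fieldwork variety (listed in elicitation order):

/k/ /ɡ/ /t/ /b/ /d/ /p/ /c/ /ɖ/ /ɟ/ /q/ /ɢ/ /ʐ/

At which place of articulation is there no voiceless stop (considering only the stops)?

Voiceless: /p/ (bilabial), /t/ (alveolar), /c/ (palatal), /k/ (velar), /q/ (uvular).
Voiced: /b/ (bilabial), /d/ (alveolar), /ɖ/ (retroflex), /ɟ/ (palatal), /ɡ/ (velar), /ɢ/ (uvular).
Every place of articulation has a voiceless member except retroflex, where /ʈ/ would be expected.

retroflex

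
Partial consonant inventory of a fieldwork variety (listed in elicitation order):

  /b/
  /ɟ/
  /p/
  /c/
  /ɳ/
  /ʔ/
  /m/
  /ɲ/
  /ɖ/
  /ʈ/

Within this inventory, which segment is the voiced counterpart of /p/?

/p/ is a voiceless bilabial stop.
The voiced counterpart is a voiced bilabial stop — in this inventory, /b/.

/b/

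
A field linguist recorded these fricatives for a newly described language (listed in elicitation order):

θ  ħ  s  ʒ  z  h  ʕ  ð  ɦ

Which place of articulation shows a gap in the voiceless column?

postalveolar

dental: voiceless /θ/, voiced /ð/.
alveolar: voiceless /s/, voiced /z/.
postalveolar: voiceless —, voiced /ʒ/.
pharyngeal: voiceless /ħ/, voiced /ʕ/.
glottal: voiceless /h/, voiced /ɦ/.
Every place of articulation has a voiceless member except postalveolar, where /ʃ/ would be expected.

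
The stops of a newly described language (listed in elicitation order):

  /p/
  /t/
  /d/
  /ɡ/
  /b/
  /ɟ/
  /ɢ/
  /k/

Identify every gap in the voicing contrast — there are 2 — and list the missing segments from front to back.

place of articulation  voiceless  voiced  
bilabial          p         b       
alveolar          t         d       
palatal           —         ɟ       
velar             k         ɡ       
uvular            —         ɢ       
Gaps, from front to back: palatal lacks voiceless (/c/); uvular lacks voiceless (/q/).

/c/, /q/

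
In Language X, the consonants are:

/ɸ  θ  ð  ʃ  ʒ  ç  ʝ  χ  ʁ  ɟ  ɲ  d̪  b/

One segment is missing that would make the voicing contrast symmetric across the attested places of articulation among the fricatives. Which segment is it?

/β/

Voiceless: /ɸ/ (bilabial), /θ/ (dental), /ʃ/ (postalveolar), /ç/ (palatal), /χ/ (uvular).
Voiced: /ð/ (dental), /ʒ/ (postalveolar), /ʝ/ (palatal), /ʁ/ (uvular).
The bilabial row has no voiced member, so the gap is the voiced bilabial fricative /β/.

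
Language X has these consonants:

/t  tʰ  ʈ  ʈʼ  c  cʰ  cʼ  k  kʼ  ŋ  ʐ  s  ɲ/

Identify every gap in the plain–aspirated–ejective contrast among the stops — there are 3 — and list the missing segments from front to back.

alveolar: plain /t/, aspirated /tʰ/, ejective —.
retroflex: plain /ʈ/, aspirated —, ejective /ʈʼ/.
palatal: plain /c/, aspirated /cʰ/, ejective /cʼ/.
velar: plain /k/, aspirated —, ejective /kʼ/.
Gaps, from front to back: alveolar lacks ejective (/tʼ/); retroflex lacks aspirated (/ʈʰ/); velar lacks aspirated (/kʰ/).

/tʼ/, /ʈʰ/, /kʰ/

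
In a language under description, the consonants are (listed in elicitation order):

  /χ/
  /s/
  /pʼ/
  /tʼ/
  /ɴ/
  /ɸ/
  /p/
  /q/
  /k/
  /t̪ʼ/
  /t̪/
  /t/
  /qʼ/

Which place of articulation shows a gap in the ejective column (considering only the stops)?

velar

place of articulation  plain     ejective
bilabial          p         pʼ      
dental            t̪        t̪ʼ     
alveolar          t         tʼ      
velar             k         —       
uvular            q         qʼ      
Every place of articulation has an ejective member except velar, where /kʼ/ would be expected.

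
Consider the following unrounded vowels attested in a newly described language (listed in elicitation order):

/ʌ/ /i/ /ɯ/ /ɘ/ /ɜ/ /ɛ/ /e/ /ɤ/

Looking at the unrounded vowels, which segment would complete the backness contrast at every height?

Front: /i/ (high), /e/ (high-mid), /ɛ/ (low-mid).
Central: /ɘ/ (high-mid), /ɜ/ (low-mid).
Back: /ɯ/ (high), /ɤ/ (high-mid), /ʌ/ (low-mid).
The high row has no central member, so the gap is the high central unrounded vowel /ɨ/.

/ɨ/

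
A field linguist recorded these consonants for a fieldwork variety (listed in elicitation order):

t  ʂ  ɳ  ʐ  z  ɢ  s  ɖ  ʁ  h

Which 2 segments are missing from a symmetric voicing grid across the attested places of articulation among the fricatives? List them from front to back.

/χ/, /ɦ/

place of articulation  voiceless  voiced  
alveolar          s         z       
retroflex         ʂ         ʐ       
uvular            —         ʁ       
glottal           h         —       
Gaps, from front to back: uvular lacks voiceless (/χ/); glottal lacks voiced (/ɦ/).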